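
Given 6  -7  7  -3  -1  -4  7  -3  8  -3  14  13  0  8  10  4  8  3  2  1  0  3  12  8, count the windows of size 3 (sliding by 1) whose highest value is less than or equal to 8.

6 -7 7 → max 7  ≤ 8 ✓
-7 7 -3 → max 7  ≤ 8 ✓
7 -3 -1 → max 7  ≤ 8 ✓
-3 -1 -4 → max -1  ≤ 8 ✓
-1 -4 7 → max 7  ≤ 8 ✓
-4 7 -3 → max 7  ≤ 8 ✓
7 -3 8 → max 8  ≤ 8 ✓
-3 8 -3 → max 8  ≤ 8 ✓
8 -3 14 → max 14
-3 14 13 → max 14
14 13 0 → max 14
13 0 8 → max 13
0 8 10 → max 10
8 10 4 → max 10
10 4 8 → max 10
4 8 3 → max 8  ≤ 8 ✓
8 3 2 → max 8  ≤ 8 ✓
3 2 1 → max 3  ≤ 8 ✓
2 1 0 → max 2  ≤ 8 ✓
1 0 3 → max 3  ≤ 8 ✓
0 3 12 → max 12
3 12 8 → max 12
13 windows satisfy the condition.

13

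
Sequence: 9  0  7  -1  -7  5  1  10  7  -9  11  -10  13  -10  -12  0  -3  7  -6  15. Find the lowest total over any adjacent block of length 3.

-22

Each size-3 window and its sum:
[9, 0, 7] → sum 16
[0, 7, -1] → sum 6
[7, -1, -7] → sum -1
[-1, -7, 5] → sum -3
[-7, 5, 1] → sum -1
[5, 1, 10] → sum 16
[1, 10, 7] → sum 18
[10, 7, -9] → sum 8
[7, -9, 11] → sum 9
[-9, 11, -10] → sum -8
[11, -10, 13] → sum 14
[-10, 13, -10] → sum -7
[13, -10, -12] → sum -9
[-10, -12, 0] → sum -22
[-12, 0, -3] → sum -15
[0, -3, 7] → sum 4
[-3, 7, -6] → sum -2
[7, -6, 15] → sum 16
Lowest of these is -22.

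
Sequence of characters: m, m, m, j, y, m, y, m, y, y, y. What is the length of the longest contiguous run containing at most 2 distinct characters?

7

add m: window [m] (1 distinct), len 1
add m: window [m, m] (1 distinct), len 2
add m: window [m, m, m] (1 distinct), len 3
add j: window [m, m, m, j] (2 distinct), len 4
add y: window [j, y] (2 distinct), len 2
add m: window [y, m] (2 distinct), len 2
add y: window [y, m, y] (2 distinct), len 3
add m: window [y, m, y, m] (2 distinct), len 4
add y: window [y, m, y, m, y] (2 distinct), len 5
add y: window [y, m, y, m, y, y] (2 distinct), len 6
add y: window [y, m, y, m, y, y, y] (2 distinct), len 7
Longest length with ≤2 distinct: 7.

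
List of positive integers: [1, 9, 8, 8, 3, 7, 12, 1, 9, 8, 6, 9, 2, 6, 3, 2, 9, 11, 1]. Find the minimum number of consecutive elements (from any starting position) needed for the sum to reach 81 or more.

12

Extend right; whenever the sum reaches 81, record the length and shrink from the left:
add 1: running sum 1 < 81
add 9: running sum 10 < 81
add 8: running sum 18 < 81
add 8: running sum 26 < 81
add 3: running sum 29 < 81
add 7: running sum 36 < 81
add 12: running sum 48 < 81
add 1: running sum 49 < 81
add 9: running sum 58 < 81
add 8: running sum 66 < 81
add 6: running sum 72 < 81
add 9: shortest ending here [1, 9, 8, 8, 3, 7, 12, 1, 9, 8, 6, 9] sum 81, len 12
add 2: shortest ending here [9, 8, 8, 3, 7, 12, 1, 9, 8, 6, 9, 2] sum 82, len 12
add 6: shortest ending here [9, 8, 8, 3, 7, 12, 1, 9, 8, 6, 9, 2, 6] sum 88, len 13
add 3: shortest ending here [8, 8, 3, 7, 12, 1, 9, 8, 6, 9, 2, 6, 3] sum 82, len 13
add 2: shortest ending here [8, 8, 3, 7, 12, 1, 9, 8, 6, 9, 2, 6, 3, 2] sum 84, len 14
add 9: shortest ending here [8, 3, 7, 12, 1, 9, 8, 6, 9, 2, 6, 3, 2, 9] sum 85, len 14
add 11: shortest ending here [7, 12, 1, 9, 8, 6, 9, 2, 6, 3, 2, 9, 11] sum 85, len 13
add 1: shortest ending here [7, 12, 1, 9, 8, 6, 9, 2, 6, 3, 2, 9, 11, 1] sum 86, len 14
Shortest qualifying length: 12.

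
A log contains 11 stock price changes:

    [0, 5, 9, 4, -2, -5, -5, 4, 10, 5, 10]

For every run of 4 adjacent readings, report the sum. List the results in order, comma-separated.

18, 16, 6, -8, -8, 4, 14, 29

Sliding a size-4 window across the 11 values:
[0, 5, 9, 4] → sum 18
[5, 9, 4, -2] → sum 16
[9, 4, -2, -5] → sum 6
[4, -2, -5, -5] → sum -8
[-2, -5, -5, 4] → sum -8
[-5, -5, 4, 10] → sum 4
[-5, 4, 10, 5] → sum 14
[4, 10, 5, 10] → sum 29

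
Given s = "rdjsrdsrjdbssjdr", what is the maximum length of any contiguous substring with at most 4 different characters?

10

add r: window [r] (1 distinct), len 1
add d: window [r, d] (2 distinct), len 2
add j: window [r, d, j] (3 distinct), len 3
add s: window [r, d, j, s] (4 distinct), len 4
add r: window [r, d, j, s, r] (4 distinct), len 5
add d: window [r, d, j, s, r, d] (4 distinct), len 6
add s: window [r, d, j, s, r, d, s] (4 distinct), len 7
add r: window [r, d, j, s, r, d, s, r] (4 distinct), len 8
add j: window [r, d, j, s, r, d, s, r, j] (4 distinct), len 9
add d: window [r, d, j, s, r, d, s, r, j, d] (4 distinct), len 10
add b: window [r, j, d, b] (4 distinct), len 4
add s: window [j, d, b, s] (4 distinct), len 4
add s: window [j, d, b, s, s] (4 distinct), len 5
add j: window [j, d, b, s, s, j] (4 distinct), len 6
add d: window [j, d, b, s, s, j, d] (4 distinct), len 7
add r: window [s, s, j, d, r] (4 distinct), len 5
Longest length with ≤4 distinct: 10.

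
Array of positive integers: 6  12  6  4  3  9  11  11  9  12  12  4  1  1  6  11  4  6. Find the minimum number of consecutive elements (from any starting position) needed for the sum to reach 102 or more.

add 6: running sum 6 < 102
add 12: running sum 18 < 102
add 6: running sum 24 < 102
add 4: running sum 28 < 102
add 3: running sum 31 < 102
add 9: running sum 40 < 102
add 11: running sum 51 < 102
add 11: running sum 62 < 102
add 9: running sum 71 < 102
add 12: running sum 83 < 102
add 12: running sum 95 < 102
add 4: running sum 99 < 102
add 1: running sum 100 < 102
add 1: running sum 101 < 102
add 6: shortest ending here [6, 12, 6, 4, 3, 9, 11, 11, 9, 12, 12, 4, 1, 1, 6] sum 107, len 15
add 11: shortest ending here [12, 6, 4, 3, 9, 11, 11, 9, 12, 12, 4, 1, 1, 6, 11] sum 112, len 15
add 4: shortest ending here [6, 4, 3, 9, 11, 11, 9, 12, 12, 4, 1, 1, 6, 11, 4] sum 104, len 15
add 6: shortest ending here [4, 3, 9, 11, 11, 9, 12, 12, 4, 1, 1, 6, 11, 4, 6] sum 104, len 15
Shortest qualifying length: 15.

15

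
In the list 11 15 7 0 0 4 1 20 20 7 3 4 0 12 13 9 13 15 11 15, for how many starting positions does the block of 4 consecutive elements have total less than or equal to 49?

14

11 15 7 0 → sum 33  ≤ 49 ✓
15 7 0 0 → sum 22  ≤ 49 ✓
7 0 0 4 → sum 11  ≤ 49 ✓
0 0 4 1 → sum 5  ≤ 49 ✓
0 4 1 20 → sum 25  ≤ 49 ✓
4 1 20 20 → sum 45  ≤ 49 ✓
1 20 20 7 → sum 48  ≤ 49 ✓
20 20 7 3 → sum 50
20 7 3 4 → sum 34  ≤ 49 ✓
7 3 4 0 → sum 14  ≤ 49 ✓
3 4 0 12 → sum 19  ≤ 49 ✓
4 0 12 13 → sum 29  ≤ 49 ✓
0 12 13 9 → sum 34  ≤ 49 ✓
12 13 9 13 → sum 47  ≤ 49 ✓
13 9 13 15 → sum 50
9 13 15 11 → sum 48  ≤ 49 ✓
13 15 11 15 → sum 54
14 windows satisfy the condition.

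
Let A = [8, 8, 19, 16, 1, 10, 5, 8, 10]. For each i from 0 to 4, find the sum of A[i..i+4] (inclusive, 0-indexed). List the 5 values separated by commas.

52, 54, 51, 40, 34

(8, 8, 19, 16, 1) → sum 52
(8, 19, 16, 1, 10) → sum 54
(19, 16, 1, 10, 5) → sum 51
(16, 1, 10, 5, 8) → sum 40
(1, 10, 5, 8, 10) → sum 34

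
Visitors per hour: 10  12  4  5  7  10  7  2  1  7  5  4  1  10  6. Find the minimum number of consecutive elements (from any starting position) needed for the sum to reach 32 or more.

add 10: running sum 10 < 32
add 12: running sum 22 < 32
add 4: running sum 26 < 32
add 5: running sum 31 < 32
add 7: shortest ending here [10, 12, 4, 5, 7] sum 38, len 5
add 10: shortest ending here [12, 4, 5, 7, 10] sum 38, len 5
add 7: shortest ending here [4, 5, 7, 10, 7] sum 33, len 5
add 2: shortest ending here [4, 5, 7, 10, 7, 2] sum 35, len 6
add 1: shortest ending here [5, 7, 10, 7, 2, 1] sum 32, len 6
add 7: shortest ending here [7, 10, 7, 2, 1, 7] sum 34, len 6
add 5: shortest ending here [10, 7, 2, 1, 7, 5] sum 32, len 6
add 4: shortest ending here [10, 7, 2, 1, 7, 5, 4] sum 36, len 7
add 1: shortest ending here [10, 7, 2, 1, 7, 5, 4, 1] sum 37, len 8
add 10: shortest ending here [7, 2, 1, 7, 5, 4, 1, 10] sum 37, len 8
add 6: shortest ending here [7, 5, 4, 1, 10, 6] sum 33, len 6
Shortest qualifying length: 5.

5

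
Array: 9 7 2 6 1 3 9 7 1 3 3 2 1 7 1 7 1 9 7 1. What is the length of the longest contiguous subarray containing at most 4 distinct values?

[9] 1 distinct, len 1
[9, 7] 2 distinct, len 2
[9, 7, 2] 3 distinct, len 3
[9, 7, 2, 6] 4 distinct, len 4
[7, 2, 6, 1] 4 distinct, len 4
[2, 6, 1, 3] 4 distinct, len 4
[6, 1, 3, 9] 4 distinct, len 4
[1, 3, 9, 7] 4 distinct, len 4
[1, 3, 9, 7, 1] 4 distinct, len 5
[1, 3, 9, 7, 1, 3] 4 distinct, len 6
[1, 3, 9, 7, 1, 3, 3] 4 distinct, len 7
[7, 1, 3, 3, 2] 4 distinct, len 5
[7, 1, 3, 3, 2, 1] 4 distinct, len 6
[7, 1, 3, 3, 2, 1, 7] 4 distinct, len 7
[7, 1, 3, 3, 2, 1, 7, 1] 4 distinct, len 8
[7, 1, 3, 3, 2, 1, 7, 1, 7] 4 distinct, len 9
[7, 1, 3, 3, 2, 1, 7, 1, 7, 1] 4 distinct, len 10
[2, 1, 7, 1, 7, 1, 9] 4 distinct, len 7
[2, 1, 7, 1, 7, 1, 9, 7] 4 distinct, len 8
[2, 1, 7, 1, 7, 1, 9, 7, 1] 4 distinct, len 9
Longest length with ≤4 distinct: 10.

10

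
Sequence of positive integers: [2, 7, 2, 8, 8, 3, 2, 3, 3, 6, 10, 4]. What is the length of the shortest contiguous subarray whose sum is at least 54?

add 2: running sum 2 < 54
add 7: running sum 9 < 54
add 2: running sum 11 < 54
add 8: running sum 19 < 54
add 8: running sum 27 < 54
add 3: running sum 30 < 54
add 2: running sum 32 < 54
add 3: running sum 35 < 54
add 3: running sum 38 < 54
add 6: running sum 44 < 54
end 10: [2, 7, 2, 8, 8, 3, 2, 3, 3, 6, 10] sum 54, len 11
end 11: [7, 2, 8, 8, 3, 2, 3, 3, 6, 10, 4] sum 56, len 11
Shortest qualifying length: 11.

11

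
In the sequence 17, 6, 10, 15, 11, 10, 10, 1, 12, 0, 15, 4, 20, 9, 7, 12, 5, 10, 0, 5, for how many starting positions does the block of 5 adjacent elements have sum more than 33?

13

(17, 6, 10, 15, 11) → sum 59  > 33 ✓
(6, 10, 15, 11, 10) → sum 52  > 33 ✓
(10, 15, 11, 10, 10) → sum 56  > 33 ✓
(15, 11, 10, 10, 1) → sum 47  > 33 ✓
(11, 10, 10, 1, 12) → sum 44  > 33 ✓
(10, 10, 1, 12, 0) → sum 33
(10, 1, 12, 0, 15) → sum 38  > 33 ✓
(1, 12, 0, 15, 4) → sum 32
(12, 0, 15, 4, 20) → sum 51  > 33 ✓
(0, 15, 4, 20, 9) → sum 48  > 33 ✓
(15, 4, 20, 9, 7) → sum 55  > 33 ✓
(4, 20, 9, 7, 12) → sum 52  > 33 ✓
(20, 9, 7, 12, 5) → sum 53  > 33 ✓
(9, 7, 12, 5, 10) → sum 43  > 33 ✓
(7, 12, 5, 10, 0) → sum 34  > 33 ✓
(12, 5, 10, 0, 5) → sum 32
13 windows satisfy the condition.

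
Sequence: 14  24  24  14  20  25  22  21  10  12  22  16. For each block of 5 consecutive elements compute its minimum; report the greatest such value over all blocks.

14

Window mins for each of the 8 positions:
(14, 24, 24, 14, 20) → min 14
(24, 24, 14, 20, 25) → min 14
(24, 14, 20, 25, 22) → min 14
(14, 20, 25, 22, 21) → min 14
(20, 25, 22, 21, 10) → min 10
(25, 22, 21, 10, 12) → min 10
(22, 21, 10, 12, 22) → min 10
(21, 10, 12, 22, 16) → min 10
Greatest of these is 14.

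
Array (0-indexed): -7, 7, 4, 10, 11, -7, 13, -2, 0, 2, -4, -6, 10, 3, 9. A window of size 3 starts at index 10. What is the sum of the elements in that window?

Elements at indices 10..12: -4, -6, 10
sum(-4, -6, 10) = 0

0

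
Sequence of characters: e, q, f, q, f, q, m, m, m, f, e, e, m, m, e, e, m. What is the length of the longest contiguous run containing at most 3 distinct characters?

add e: window [e] (1 distinct), len 1
add q: window [e, q] (2 distinct), len 2
add f: window [e, q, f] (3 distinct), len 3
add q: window [e, q, f, q] (3 distinct), len 4
add f: window [e, q, f, q, f] (3 distinct), len 5
add q: window [e, q, f, q, f, q] (3 distinct), len 6
add m: window [q, f, q, f, q, m] (3 distinct), len 6
add m: window [q, f, q, f, q, m, m] (3 distinct), len 7
add m: window [q, f, q, f, q, m, m, m] (3 distinct), len 8
add f: window [q, f, q, f, q, m, m, m, f] (3 distinct), len 9
add e: window [m, m, m, f, e] (3 distinct), len 5
add e: window [m, m, m, f, e, e] (3 distinct), len 6
add m: window [m, m, m, f, e, e, m] (3 distinct), len 7
add m: window [m, m, m, f, e, e, m, m] (3 distinct), len 8
add e: window [m, m, m, f, e, e, m, m, e] (3 distinct), len 9
add e: window [m, m, m, f, e, e, m, m, e, e] (3 distinct), len 10
add m: window [m, m, m, f, e, e, m, m, e, e, m] (3 distinct), len 11
Longest length with ≤3 distinct: 11.

11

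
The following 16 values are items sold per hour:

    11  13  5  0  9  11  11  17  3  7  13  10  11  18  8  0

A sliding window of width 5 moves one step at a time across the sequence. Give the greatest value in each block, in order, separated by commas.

(11, 13, 5, 0, 9) → max 13
(13, 5, 0, 9, 11) → max 13
(5, 0, 9, 11, 11) → max 11
(0, 9, 11, 11, 17) → max 17
(9, 11, 11, 17, 3) → max 17
(11, 11, 17, 3, 7) → max 17
(11, 17, 3, 7, 13) → max 17
(17, 3, 7, 13, 10) → max 17
(3, 7, 13, 10, 11) → max 13
(7, 13, 10, 11, 18) → max 18
(13, 10, 11, 18, 8) → max 18
(10, 11, 18, 8, 0) → max 18

13, 13, 11, 17, 17, 17, 17, 17, 13, 18, 18, 18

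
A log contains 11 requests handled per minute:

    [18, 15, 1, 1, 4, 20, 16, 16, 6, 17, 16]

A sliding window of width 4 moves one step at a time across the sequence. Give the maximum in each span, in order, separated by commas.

18, 15, 20, 20, 20, 20, 17, 17

18 15 1 1 → max 18
15 1 1 4 → max 15
1 1 4 20 → max 20
1 4 20 16 → max 20
4 20 16 16 → max 20
20 16 16 6 → max 20
16 16 6 17 → max 17
16 6 17 16 → max 17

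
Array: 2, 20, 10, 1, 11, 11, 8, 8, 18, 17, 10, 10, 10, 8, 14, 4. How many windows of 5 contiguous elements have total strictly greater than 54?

(2, 20, 10, 1, 11) → sum 44
(20, 10, 1, 11, 11) → sum 53
(10, 1, 11, 11, 8) → sum 41
(1, 11, 11, 8, 8) → sum 39
(11, 11, 8, 8, 18) → sum 56  > 54 ✓
(11, 8, 8, 18, 17) → sum 62  > 54 ✓
(8, 8, 18, 17, 10) → sum 61  > 54 ✓
(8, 18, 17, 10, 10) → sum 63  > 54 ✓
(18, 17, 10, 10, 10) → sum 65  > 54 ✓
(17, 10, 10, 10, 8) → sum 55  > 54 ✓
(10, 10, 10, 8, 14) → sum 52
(10, 10, 8, 14, 4) → sum 46
6 windows satisfy the condition.

6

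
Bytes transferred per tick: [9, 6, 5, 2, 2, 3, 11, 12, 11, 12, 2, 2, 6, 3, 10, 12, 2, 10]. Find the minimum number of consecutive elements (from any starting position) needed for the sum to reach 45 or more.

4

add 9: running sum 9 < 45
add 6: running sum 15 < 45
add 5: running sum 20 < 45
add 2: running sum 22 < 45
add 2: running sum 24 < 45
add 3: running sum 27 < 45
add 11: running sum 38 < 45
add 12: shortest ending here [9, 6, 5, 2, 2, 3, 11, 12] sum 50, len 8
add 11: shortest ending here [5, 2, 2, 3, 11, 12, 11] sum 46, len 7
add 12: shortest ending here [11, 12, 11, 12] sum 46, len 4
add 2: shortest ending here [11, 12, 11, 12, 2] sum 48, len 5
add 2: shortest ending here [11, 12, 11, 12, 2, 2] sum 50, len 6
add 6: shortest ending here [12, 11, 12, 2, 2, 6] sum 45, len 6
add 3: shortest ending here [12, 11, 12, 2, 2, 6, 3] sum 48, len 7
add 10: shortest ending here [11, 12, 2, 2, 6, 3, 10] sum 46, len 7
add 12: shortest ending here [12, 2, 2, 6, 3, 10, 12] sum 47, len 7
add 2: shortest ending here [12, 2, 2, 6, 3, 10, 12, 2] sum 49, len 8
add 10: shortest ending here [2, 6, 3, 10, 12, 2, 10] sum 45, len 7
Shortest qualifying length: 4.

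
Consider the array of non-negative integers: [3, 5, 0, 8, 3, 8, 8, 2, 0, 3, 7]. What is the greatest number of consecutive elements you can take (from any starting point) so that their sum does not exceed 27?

add 3: [3] sum 3, len 1
add 5: [3, 5] sum 8, len 2
add 0: [3, 5, 0] sum 8, len 3
add 8: [3, 5, 0, 8] sum 16, len 4
add 3: [3, 5, 0, 8, 3] sum 19, len 5
add 8: [3, 5, 0, 8, 3, 8] sum 27, len 6
add 8: [0, 8, 3, 8, 8] sum 27, len 5
add 2: [3, 8, 8, 2] sum 21, len 4
add 0: [3, 8, 8, 2, 0] sum 21, len 5
add 3: [3, 8, 8, 2, 0, 3] sum 24, len 6
add 7: [8, 2, 0, 3, 7] sum 20, len 5
Longest length seen: 6.

6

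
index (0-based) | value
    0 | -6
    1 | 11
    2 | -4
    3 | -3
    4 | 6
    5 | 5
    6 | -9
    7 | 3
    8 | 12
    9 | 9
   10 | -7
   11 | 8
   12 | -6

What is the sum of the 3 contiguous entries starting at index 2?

-1

Elements at indices 2..4: -4, -3, 6
sum(-4, -3, 6) = -1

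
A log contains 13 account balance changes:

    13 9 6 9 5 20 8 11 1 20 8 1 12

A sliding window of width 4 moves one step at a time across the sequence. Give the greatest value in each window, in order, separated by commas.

(13, 9, 6, 9) → max 13
(9, 6, 9, 5) → max 9
(6, 9, 5, 20) → max 20
(9, 5, 20, 8) → max 20
(5, 20, 8, 11) → max 20
(20, 8, 11, 1) → max 20
(8, 11, 1, 20) → max 20
(11, 1, 20, 8) → max 20
(1, 20, 8, 1) → max 20
(20, 8, 1, 12) → max 20

13, 9, 20, 20, 20, 20, 20, 20, 20, 20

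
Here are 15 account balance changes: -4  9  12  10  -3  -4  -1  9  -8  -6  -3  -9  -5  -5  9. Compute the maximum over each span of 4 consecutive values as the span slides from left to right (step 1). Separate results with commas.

Sliding a size-4 window across the 15 values:
-4 9 12 10 → max 12
9 12 10 -3 → max 12
12 10 -3 -4 → max 12
10 -3 -4 -1 → max 10
-3 -4 -1 9 → max 9
-4 -1 9 -8 → max 9
-1 9 -8 -6 → max 9
9 -8 -6 -3 → max 9
-8 -6 -3 -9 → max -3
-6 -3 -9 -5 → max -3
-3 -9 -5 -5 → max -3
-9 -5 -5 9 → max 9

12, 12, 12, 10, 9, 9, 9, 9, -3, -3, -3, 9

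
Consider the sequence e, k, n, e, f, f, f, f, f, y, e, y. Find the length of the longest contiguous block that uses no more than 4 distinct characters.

10

Extend right; when distinct count exceeds 4, shrink from the left:
add e: window [e] (1 distinct), len 1
add k: window [e, k] (2 distinct), len 2
add n: window [e, k, n] (3 distinct), len 3
add e: window [e, k, n, e] (3 distinct), len 4
add f: window [e, k, n, e, f] (4 distinct), len 5
add f: window [e, k, n, e, f, f] (4 distinct), len 6
add f: window [e, k, n, e, f, f, f] (4 distinct), len 7
add f: window [e, k, n, e, f, f, f, f] (4 distinct), len 8
add f: window [e, k, n, e, f, f, f, f, f] (4 distinct), len 9
add y: window [n, e, f, f, f, f, f, y] (4 distinct), len 8
add e: window [n, e, f, f, f, f, f, y, e] (4 distinct), len 9
add y: window [n, e, f, f, f, f, f, y, e, y] (4 distinct), len 10
Longest length with ≤4 distinct: 10.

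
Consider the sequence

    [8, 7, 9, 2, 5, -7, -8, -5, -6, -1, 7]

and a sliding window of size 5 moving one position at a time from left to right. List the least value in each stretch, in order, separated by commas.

[8, 7, 9, 2, 5] → min 2
[7, 9, 2, 5, -7] → min -7
[9, 2, 5, -7, -8] → min -8
[2, 5, -7, -8, -5] → min -8
[5, -7, -8, -5, -6] → min -8
[-7, -8, -5, -6, -1] → min -8
[-8, -5, -6, -1, 7] → min -8

2, -7, -8, -8, -8, -8, -8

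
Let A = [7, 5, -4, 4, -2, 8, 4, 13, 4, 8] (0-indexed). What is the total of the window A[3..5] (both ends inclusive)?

Elements at indices 3..5: 4, -2, 8
sum(4, -2, 8) = 10

10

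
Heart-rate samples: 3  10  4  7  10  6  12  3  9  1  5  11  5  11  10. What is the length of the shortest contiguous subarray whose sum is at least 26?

3

add 3: running sum 3 < 26
add 10: running sum 13 < 26
add 4: running sum 17 < 26
add 7: running sum 24 < 26
add 10: shortest ending here [10, 4, 7, 10] sum 31, len 4
add 6: shortest ending here [4, 7, 10, 6] sum 27, len 4
add 12: shortest ending here [10, 6, 12] sum 28, len 3
add 3: shortest ending here [10, 6, 12, 3] sum 31, len 4
add 9: shortest ending here [6, 12, 3, 9] sum 30, len 4
add 1: shortest ending here [6, 12, 3, 9, 1] sum 31, len 5
add 5: shortest ending here [12, 3, 9, 1, 5] sum 30, len 5
add 11: shortest ending here [9, 1, 5, 11] sum 26, len 4
add 5: shortest ending here [9, 1, 5, 11, 5] sum 31, len 5
add 11: shortest ending here [11, 5, 11] sum 27, len 3
add 10: shortest ending here [5, 11, 10] sum 26, len 3
Shortest qualifying length: 3.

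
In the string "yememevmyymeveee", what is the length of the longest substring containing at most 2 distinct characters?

add y: window [y] (1 distinct), len 1
add e: window [y, e] (2 distinct), len 2
add m: window [e, m] (2 distinct), len 2
add e: window [e, m, e] (2 distinct), len 3
add m: window [e, m, e, m] (2 distinct), len 4
add e: window [e, m, e, m, e] (2 distinct), len 5
add v: window [e, v] (2 distinct), len 2
add m: window [v, m] (2 distinct), len 2
add y: window [m, y] (2 distinct), len 2
add y: window [m, y, y] (2 distinct), len 3
add m: window [m, y, y, m] (2 distinct), len 4
add e: window [m, e] (2 distinct), len 2
add v: window [e, v] (2 distinct), len 2
add e: window [e, v, e] (2 distinct), len 3
add e: window [e, v, e, e] (2 distinct), len 4
add e: window [e, v, e, e, e] (2 distinct), len 5
Longest length with ≤2 distinct: 5.

5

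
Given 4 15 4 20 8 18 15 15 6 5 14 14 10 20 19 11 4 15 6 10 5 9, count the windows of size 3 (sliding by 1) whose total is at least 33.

11

4 15 4 → sum 23
15 4 20 → sum 39  ≥ 33 ✓
4 20 8 → sum 32
20 8 18 → sum 46  ≥ 33 ✓
8 18 15 → sum 41  ≥ 33 ✓
18 15 15 → sum 48  ≥ 33 ✓
15 15 6 → sum 36  ≥ 33 ✓
15 6 5 → sum 26
6 5 14 → sum 25
5 14 14 → sum 33  ≥ 33 ✓
14 14 10 → sum 38  ≥ 33 ✓
14 10 20 → sum 44  ≥ 33 ✓
10 20 19 → sum 49  ≥ 33 ✓
20 19 11 → sum 50  ≥ 33 ✓
19 11 4 → sum 34  ≥ 33 ✓
11 4 15 → sum 30
4 15 6 → sum 25
15 6 10 → sum 31
6 10 5 → sum 21
10 5 9 → sum 24
11 windows satisfy the condition.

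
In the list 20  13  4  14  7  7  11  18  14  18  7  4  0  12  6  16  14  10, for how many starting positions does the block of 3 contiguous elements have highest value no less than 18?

6

(20, 13, 4) → max 20  ≥ 18 ✓
(13, 4, 14) → max 14
(4, 14, 7) → max 14
(14, 7, 7) → max 14
(7, 7, 11) → max 11
(7, 11, 18) → max 18  ≥ 18 ✓
(11, 18, 14) → max 18  ≥ 18 ✓
(18, 14, 18) → max 18  ≥ 18 ✓
(14, 18, 7) → max 18  ≥ 18 ✓
(18, 7, 4) → max 18  ≥ 18 ✓
(7, 4, 0) → max 7
(4, 0, 12) → max 12
(0, 12, 6) → max 12
(12, 6, 16) → max 16
(6, 16, 14) → max 16
(16, 14, 10) → max 16
6 windows satisfy the condition.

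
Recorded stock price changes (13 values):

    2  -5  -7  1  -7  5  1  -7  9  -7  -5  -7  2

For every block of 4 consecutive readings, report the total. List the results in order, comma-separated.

(2, -5, -7, 1) → sum -9
(-5, -7, 1, -7) → sum -18
(-7, 1, -7, 5) → sum -8
(1, -7, 5, 1) → sum 0
(-7, 5, 1, -7) → sum -8
(5, 1, -7, 9) → sum 8
(1, -7, 9, -7) → sum -4
(-7, 9, -7, -5) → sum -10
(9, -7, -5, -7) → sum -10
(-7, -5, -7, 2) → sum -17

-9, -18, -8, 0, -8, 8, -4, -10, -10, -17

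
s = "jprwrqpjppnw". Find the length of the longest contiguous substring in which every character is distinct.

add j: [j] len 1
add p: [j, p] len 2
add r: [j, p, r] len 3
add w: [j, p, r, w] len 4
add r (repeat r, move left end past it): [w, r] len 2
add q: [w, r, q] len 3
add p: [w, r, q, p] len 4
add j: [w, r, q, p, j] len 5
add p (repeat p, move left end past it): [j, p] len 2
add p (repeat p, move left end past it): [p] len 1
add n: [p, n] len 2
add w: [p, n, w] len 3
Longest all-distinct length: 5.

5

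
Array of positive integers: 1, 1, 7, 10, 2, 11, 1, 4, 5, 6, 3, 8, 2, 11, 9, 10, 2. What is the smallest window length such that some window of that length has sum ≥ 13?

2

add 1: running sum 1 < 13
add 1: running sum 2 < 13
add 7: running sum 9 < 13
add 10: shortest ending here [7, 10] sum 17, len 2
add 2: shortest ending here [7, 10, 2] sum 19, len 3
add 11: shortest ending here [2, 11] sum 13, len 2
add 1: shortest ending here [2, 11, 1] sum 14, len 3
add 4: shortest ending here [11, 1, 4] sum 16, len 3
add 5: shortest ending here [11, 1, 4, 5] sum 21, len 4
add 6: shortest ending here [4, 5, 6] sum 15, len 3
add 3: shortest ending here [5, 6, 3] sum 14, len 3
add 8: shortest ending here [6, 3, 8] sum 17, len 3
add 2: shortest ending here [3, 8, 2] sum 13, len 3
add 11: shortest ending here [2, 11] sum 13, len 2
add 9: shortest ending here [11, 9] sum 20, len 2
add 10: shortest ending here [9, 10] sum 19, len 2
add 2: shortest ending here [9, 10, 2] sum 21, len 3
Shortest qualifying length: 2.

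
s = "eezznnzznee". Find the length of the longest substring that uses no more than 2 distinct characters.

Extend right; when distinct count exceeds 2, shrink from the left:
[e] 1 distinct, len 1
[e, e] 1 distinct, len 2
[e, e, z] 2 distinct, len 3
[e, e, z, z] 2 distinct, len 4
[z, z, n] 2 distinct, len 3
[z, z, n, n] 2 distinct, len 4
[z, z, n, n, z] 2 distinct, len 5
[z, z, n, n, z, z] 2 distinct, len 6
[z, z, n, n, z, z, n] 2 distinct, len 7
[n, e] 2 distinct, len 2
[n, e, e] 2 distinct, len 3
Longest length with ≤2 distinct: 7.

7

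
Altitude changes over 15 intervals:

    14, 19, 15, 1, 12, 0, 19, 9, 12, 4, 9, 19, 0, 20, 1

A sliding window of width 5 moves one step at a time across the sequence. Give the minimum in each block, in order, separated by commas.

1, 0, 0, 0, 0, 0, 4, 4, 0, 0, 0

(14, 19, 15, 1, 12) → min 1
(19, 15, 1, 12, 0) → min 0
(15, 1, 12, 0, 19) → min 0
(1, 12, 0, 19, 9) → min 0
(12, 0, 19, 9, 12) → min 0
(0, 19, 9, 12, 4) → min 0
(19, 9, 12, 4, 9) → min 4
(9, 12, 4, 9, 19) → min 4
(12, 4, 9, 19, 0) → min 0
(4, 9, 19, 0, 20) → min 0
(9, 19, 0, 20, 1) → min 0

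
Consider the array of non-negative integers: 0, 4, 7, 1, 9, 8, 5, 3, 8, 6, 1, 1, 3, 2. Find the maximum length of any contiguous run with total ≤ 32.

[0] sum 0 len 1
[0, 4] sum 4 len 2
[0, 4, 7] sum 11 len 3
[0, 4, 7, 1] sum 12 len 4
[0, 4, 7, 1, 9] sum 21 len 5
[0, 4, 7, 1, 9, 8] sum 29 len 6
[7, 1, 9, 8, 5] sum 30 len 5
[1, 9, 8, 5, 3] sum 26 len 5
[8, 5, 3, 8] sum 24 len 4
[8, 5, 3, 8, 6] sum 30 len 5
[8, 5, 3, 8, 6, 1] sum 31 len 6
[8, 5, 3, 8, 6, 1, 1] sum 32 len 7
[5, 3, 8, 6, 1, 1, 3] sum 27 len 7
[5, 3, 8, 6, 1, 1, 3, 2] sum 29 len 8
Longest length seen: 8.

8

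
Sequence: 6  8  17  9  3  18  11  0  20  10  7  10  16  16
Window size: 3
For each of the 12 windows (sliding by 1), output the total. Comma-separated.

[6, 8, 17] → sum 31
[8, 17, 9] → sum 34
[17, 9, 3] → sum 29
[9, 3, 18] → sum 30
[3, 18, 11] → sum 32
[18, 11, 0] → sum 29
[11, 0, 20] → sum 31
[0, 20, 10] → sum 30
[20, 10, 7] → sum 37
[10, 7, 10] → sum 27
[7, 10, 16] → sum 33
[10, 16, 16] → sum 42

31, 34, 29, 30, 32, 29, 31, 30, 37, 27, 33, 42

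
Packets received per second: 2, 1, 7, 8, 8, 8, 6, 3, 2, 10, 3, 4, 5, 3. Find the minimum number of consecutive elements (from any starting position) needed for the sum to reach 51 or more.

8

add 2: running sum 2 < 51
add 1: running sum 3 < 51
add 7: running sum 10 < 51
add 8: running sum 18 < 51
add 8: running sum 26 < 51
add 8: running sum 34 < 51
add 6: running sum 40 < 51
add 3: running sum 43 < 51
add 2: running sum 45 < 51
add 10: shortest ending here [7, 8, 8, 8, 6, 3, 2, 10] sum 52, len 8
add 3: shortest ending here [7, 8, 8, 8, 6, 3, 2, 10, 3] sum 55, len 9
add 4: shortest ending here [8, 8, 8, 6, 3, 2, 10, 3, 4] sum 52, len 9
add 5: shortest ending here [8, 8, 8, 6, 3, 2, 10, 3, 4, 5] sum 57, len 10
add 3: shortest ending here [8, 8, 6, 3, 2, 10, 3, 4, 5, 3] sum 52, len 10
Shortest qualifying length: 8.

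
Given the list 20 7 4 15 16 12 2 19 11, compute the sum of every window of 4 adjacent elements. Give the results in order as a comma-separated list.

Sliding a size-4 window across the 9 values:
20 7 4 15 → sum 46
7 4 15 16 → sum 42
4 15 16 12 → sum 47
15 16 12 2 → sum 45
16 12 2 19 → sum 49
12 2 19 11 → sum 44

46, 42, 47, 45, 49, 44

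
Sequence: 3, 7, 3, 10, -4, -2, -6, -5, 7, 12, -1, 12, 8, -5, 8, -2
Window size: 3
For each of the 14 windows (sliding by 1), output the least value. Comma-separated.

Sliding a size-3 window across the 16 values:
[3, 7, 3] → min 3
[7, 3, 10] → min 3
[3, 10, -4] → min -4
[10, -4, -2] → min -4
[-4, -2, -6] → min -6
[-2, -6, -5] → min -6
[-6, -5, 7] → min -6
[-5, 7, 12] → min -5
[7, 12, -1] → min -1
[12, -1, 12] → min -1
[-1, 12, 8] → min -1
[12, 8, -5] → min -5
[8, -5, 8] → min -5
[-5, 8, -2] → min -5

3, 3, -4, -4, -6, -6, -6, -5, -1, -1, -1, -5, -5, -5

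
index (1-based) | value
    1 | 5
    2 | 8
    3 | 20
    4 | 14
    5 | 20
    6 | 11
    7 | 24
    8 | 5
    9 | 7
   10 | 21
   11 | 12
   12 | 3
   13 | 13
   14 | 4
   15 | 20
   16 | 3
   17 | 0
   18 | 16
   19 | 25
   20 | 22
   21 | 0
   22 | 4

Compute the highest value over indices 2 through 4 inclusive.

Elements at indices 2..4: 8, 20, 14
max(8, 20, 14) = 20

20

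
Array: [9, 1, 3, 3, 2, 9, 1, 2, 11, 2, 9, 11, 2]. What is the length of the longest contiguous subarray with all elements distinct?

4

[9] len 1
[9, 1] len 2
[9, 1, 3] len 3
[3] len 1
[3, 2] len 2
[3, 2, 9] len 3
[3, 2, 9, 1] len 4
[9, 1, 2] len 3
[9, 1, 2, 11] len 4
[11, 2] len 2
[11, 2, 9] len 3
[2, 9, 11] len 3
[9, 11, 2] len 3
Longest all-distinct length: 4.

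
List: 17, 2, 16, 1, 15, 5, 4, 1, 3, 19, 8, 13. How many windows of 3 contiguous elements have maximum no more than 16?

[17, 2, 16] → max 17
[2, 16, 1] → max 16  ≤ 16 ✓
[16, 1, 15] → max 16  ≤ 16 ✓
[1, 15, 5] → max 15  ≤ 16 ✓
[15, 5, 4] → max 15  ≤ 16 ✓
[5, 4, 1] → max 5  ≤ 16 ✓
[4, 1, 3] → max 4  ≤ 16 ✓
[1, 3, 19] → max 19
[3, 19, 8] → max 19
[19, 8, 13] → max 19
6 windows satisfy the condition.

6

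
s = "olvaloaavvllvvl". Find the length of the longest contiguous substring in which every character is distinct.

add o: [o] len 1
add l: [o, l] len 2
add v: [o, l, v] len 3
add a: [o, l, v, a] len 4
add l (repeat l, move left end past it): [v, a, l] len 3
add o: [v, a, l, o] len 4
add a (repeat a, move left end past it): [l, o, a] len 3
add a (repeat a, move left end past it): [a] len 1
add v: [a, v] len 2
add v (repeat v, move left end past it): [v] len 1
add l: [v, l] len 2
add l (repeat l, move left end past it): [l] len 1
add v: [l, v] len 2
add v (repeat v, move left end past it): [v] len 1
add l: [v, l] len 2
Longest all-distinct length: 4.

4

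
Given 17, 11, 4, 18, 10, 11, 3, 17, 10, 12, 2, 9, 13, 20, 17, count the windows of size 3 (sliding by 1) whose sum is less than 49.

17 11 4 → sum 32  < 49 ✓
11 4 18 → sum 33  < 49 ✓
4 18 10 → sum 32  < 49 ✓
18 10 11 → sum 39  < 49 ✓
10 11 3 → sum 24  < 49 ✓
11 3 17 → sum 31  < 49 ✓
3 17 10 → sum 30  < 49 ✓
17 10 12 → sum 39  < 49 ✓
10 12 2 → sum 24  < 49 ✓
12 2 9 → sum 23  < 49 ✓
2 9 13 → sum 24  < 49 ✓
9 13 20 → sum 42  < 49 ✓
13 20 17 → sum 50
12 windows satisfy the condition.

12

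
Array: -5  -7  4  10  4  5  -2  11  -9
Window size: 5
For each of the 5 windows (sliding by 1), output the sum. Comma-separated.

-5 -7 4 10 4 → sum 6
-7 4 10 4 5 → sum 16
4 10 4 5 -2 → sum 21
10 4 5 -2 11 → sum 28
4 5 -2 11 -9 → sum 9

6, 16, 21, 28, 9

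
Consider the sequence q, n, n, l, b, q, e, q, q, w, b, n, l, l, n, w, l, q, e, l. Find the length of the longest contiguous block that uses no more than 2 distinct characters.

4

Extend right; when distinct count exceeds 2, shrink from the left:
add q: window [q] (1 distinct), len 1
add n: window [q, n] (2 distinct), len 2
add n: window [q, n, n] (2 distinct), len 3
add l: window [n, n, l] (2 distinct), len 3
add b: window [l, b] (2 distinct), len 2
add q: window [b, q] (2 distinct), len 2
add e: window [q, e] (2 distinct), len 2
add q: window [q, e, q] (2 distinct), len 3
add q: window [q, e, q, q] (2 distinct), len 4
add w: window [q, q, w] (2 distinct), len 3
add b: window [w, b] (2 distinct), len 2
add n: window [b, n] (2 distinct), len 2
add l: window [n, l] (2 distinct), len 2
add l: window [n, l, l] (2 distinct), len 3
add n: window [n, l, l, n] (2 distinct), len 4
add w: window [n, w] (2 distinct), len 2
add l: window [w, l] (2 distinct), len 2
add q: window [l, q] (2 distinct), len 2
add e: window [q, e] (2 distinct), len 2
add l: window [e, l] (2 distinct), len 2
Longest length with ≤2 distinct: 4.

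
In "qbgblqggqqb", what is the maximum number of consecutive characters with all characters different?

4

add q: [q] len 1
add b: [q, b] len 2
add g: [q, b, g] len 3
add b (repeat b, move left end past it): [g, b] len 2
add l: [g, b, l] len 3
add q: [g, b, l, q] len 4
add g (repeat g, move left end past it): [b, l, q, g] len 4
add g (repeat g, move left end past it): [g] len 1
add q: [g, q] len 2
add q (repeat q, move left end past it): [q] len 1
add b: [q, b] len 2
Longest all-distinct length: 4.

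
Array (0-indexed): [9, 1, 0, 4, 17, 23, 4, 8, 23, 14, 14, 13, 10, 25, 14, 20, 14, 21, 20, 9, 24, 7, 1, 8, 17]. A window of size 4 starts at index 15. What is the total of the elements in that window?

75

Elements at indices 15..18: 20, 14, 21, 20
sum(20, 14, 21, 20) = 75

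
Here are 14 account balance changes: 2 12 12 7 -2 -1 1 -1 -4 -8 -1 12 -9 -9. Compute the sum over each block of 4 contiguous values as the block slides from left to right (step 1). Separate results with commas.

2 12 12 7 → sum 33
12 12 7 -2 → sum 29
12 7 -2 -1 → sum 16
7 -2 -1 1 → sum 5
-2 -1 1 -1 → sum -3
-1 1 -1 -4 → sum -5
1 -1 -4 -8 → sum -12
-1 -4 -8 -1 → sum -14
-4 -8 -1 12 → sum -1
-8 -1 12 -9 → sum -6
-1 12 -9 -9 → sum -7

33, 29, 16, 5, -3, -5, -12, -14, -1, -6, -7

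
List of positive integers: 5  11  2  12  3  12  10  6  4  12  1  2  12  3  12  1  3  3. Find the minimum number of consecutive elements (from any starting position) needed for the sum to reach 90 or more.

13

add 5: running sum 5 < 90
add 11: running sum 16 < 90
add 2: running sum 18 < 90
add 12: running sum 30 < 90
add 3: running sum 33 < 90
add 12: running sum 45 < 90
add 10: running sum 55 < 90
add 6: running sum 61 < 90
add 4: running sum 65 < 90
add 12: running sum 77 < 90
add 1: running sum 78 < 90
add 2: running sum 80 < 90
end 12: [5, 11, 2, 12, 3, 12, 10, 6, 4, 12, 1, 2, 12] sum 92, len 13
end 13: [11, 2, 12, 3, 12, 10, 6, 4, 12, 1, 2, 12, 3] sum 90, len 13
end 14: [2, 12, 3, 12, 10, 6, 4, 12, 1, 2, 12, 3, 12] sum 91, len 13
end 15: [12, 3, 12, 10, 6, 4, 12, 1, 2, 12, 3, 12, 1] sum 90, len 13
end 16: [12, 3, 12, 10, 6, 4, 12, 1, 2, 12, 3, 12, 1, 3] sum 93, len 14
end 17: [12, 3, 12, 10, 6, 4, 12, 1, 2, 12, 3, 12, 1, 3, 3] sum 96, len 15
Shortest qualifying length: 13.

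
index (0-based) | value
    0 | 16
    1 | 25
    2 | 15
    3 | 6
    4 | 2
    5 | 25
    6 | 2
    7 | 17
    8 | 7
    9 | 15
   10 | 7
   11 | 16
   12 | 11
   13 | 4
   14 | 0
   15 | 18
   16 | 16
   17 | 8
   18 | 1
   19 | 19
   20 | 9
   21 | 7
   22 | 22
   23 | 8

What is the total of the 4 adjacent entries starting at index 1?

48

Elements at indices 1..4: 25, 15, 6, 2
sum(25, 15, 6, 2) = 48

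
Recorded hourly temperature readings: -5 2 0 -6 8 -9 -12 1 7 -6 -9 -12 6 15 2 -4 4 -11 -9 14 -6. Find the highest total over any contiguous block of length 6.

12

Each size-6 window and its sum:
(-5, 2, 0, -6, 8, -9) → sum -10
(2, 0, -6, 8, -9, -12) → sum -17
(0, -6, 8, -9, -12, 1) → sum -18
(-6, 8, -9, -12, 1, 7) → sum -11
(8, -9, -12, 1, 7, -6) → sum -11
(-9, -12, 1, 7, -6, -9) → sum -28
(-12, 1, 7, -6, -9, -12) → sum -31
(1, 7, -6, -9, -12, 6) → sum -13
(7, -6, -9, -12, 6, 15) → sum 1
(-6, -9, -12, 6, 15, 2) → sum -4
(-9, -12, 6, 15, 2, -4) → sum -2
(-12, 6, 15, 2, -4, 4) → sum 11
(6, 15, 2, -4, 4, -11) → sum 12
(15, 2, -4, 4, -11, -9) → sum -3
(2, -4, 4, -11, -9, 14) → sum -4
(-4, 4, -11, -9, 14, -6) → sum -12
Highest of these is 12.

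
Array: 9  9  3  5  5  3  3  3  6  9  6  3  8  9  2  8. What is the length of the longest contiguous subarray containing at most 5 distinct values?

14

Extend right; when distinct count exceeds 5, shrink from the left:
[9] 1 distinct, len 1
[9, 9] 1 distinct, len 2
[9, 9, 3] 2 distinct, len 3
[9, 9, 3, 5] 3 distinct, len 4
[9, 9, 3, 5, 5] 3 distinct, len 5
[9, 9, 3, 5, 5, 3] 3 distinct, len 6
[9, 9, 3, 5, 5, 3, 3] 3 distinct, len 7
[9, 9, 3, 5, 5, 3, 3, 3] 3 distinct, len 8
[9, 9, 3, 5, 5, 3, 3, 3, 6] 4 distinct, len 9
[9, 9, 3, 5, 5, 3, 3, 3, 6, 9] 4 distinct, len 10
[9, 9, 3, 5, 5, 3, 3, 3, 6, 9, 6] 4 distinct, len 11
[9, 9, 3, 5, 5, 3, 3, 3, 6, 9, 6, 3] 4 distinct, len 12
[9, 9, 3, 5, 5, 3, 3, 3, 6, 9, 6, 3, 8] 5 distinct, len 13
[9, 9, 3, 5, 5, 3, 3, 3, 6, 9, 6, 3, 8, 9] 5 distinct, len 14
[3, 3, 3, 6, 9, 6, 3, 8, 9, 2] 5 distinct, len 10
[3, 3, 3, 6, 9, 6, 3, 8, 9, 2, 8] 5 distinct, len 11
Longest length with ≤5 distinct: 14.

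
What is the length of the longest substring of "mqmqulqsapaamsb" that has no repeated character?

add m: [m] len 1
add q: [m, q] len 2
add m (repeat m, move left end past it): [q, m] len 2
add q (repeat q, move left end past it): [m, q] len 2
add u: [m, q, u] len 3
add l: [m, q, u, l] len 4
add q (repeat q, move left end past it): [u, l, q] len 3
add s: [u, l, q, s] len 4
add a: [u, l, q, s, a] len 5
add p: [u, l, q, s, a, p] len 6
add a (repeat a, move left end past it): [p, a] len 2
add a (repeat a, move left end past it): [a] len 1
add m: [a, m] len 2
add s: [a, m, s] len 3
add b: [a, m, s, b] len 4
Longest all-distinct length: 6.

6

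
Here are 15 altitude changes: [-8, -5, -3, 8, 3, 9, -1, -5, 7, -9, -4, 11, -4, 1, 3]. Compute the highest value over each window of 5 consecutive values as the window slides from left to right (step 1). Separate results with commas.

8, 9, 9, 9, 9, 9, 7, 11, 11, 11, 11

-8 -5 -3 8 3 → max 8
-5 -3 8 3 9 → max 9
-3 8 3 9 -1 → max 9
8 3 9 -1 -5 → max 9
3 9 -1 -5 7 → max 9
9 -1 -5 7 -9 → max 9
-1 -5 7 -9 -4 → max 7
-5 7 -9 -4 11 → max 11
7 -9 -4 11 -4 → max 11
-9 -4 11 -4 1 → max 11
-4 11 -4 1 3 → max 11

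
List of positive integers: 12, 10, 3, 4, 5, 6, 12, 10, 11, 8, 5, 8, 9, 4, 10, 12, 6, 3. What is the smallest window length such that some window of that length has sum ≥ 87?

10

add 12: running sum 12 < 87
add 10: running sum 22 < 87
add 3: running sum 25 < 87
add 4: running sum 29 < 87
add 5: running sum 34 < 87
add 6: running sum 40 < 87
add 12: running sum 52 < 87
add 10: running sum 62 < 87
add 11: running sum 73 < 87
add 8: running sum 81 < 87
add 5: running sum 86 < 87
add 8: shortest ending here [12, 10, 3, 4, 5, 6, 12, 10, 11, 8, 5, 8] sum 94, len 12
add 9: shortest ending here [10, 3, 4, 5, 6, 12, 10, 11, 8, 5, 8, 9] sum 91, len 12
add 4: shortest ending here [10, 3, 4, 5, 6, 12, 10, 11, 8, 5, 8, 9, 4] sum 95, len 13
add 10: shortest ending here [5, 6, 12, 10, 11, 8, 5, 8, 9, 4, 10] sum 88, len 11
add 12: shortest ending here [12, 10, 11, 8, 5, 8, 9, 4, 10, 12] sum 89, len 10
add 6: shortest ending here [12, 10, 11, 8, 5, 8, 9, 4, 10, 12, 6] sum 95, len 11
add 3: shortest ending here [12, 10, 11, 8, 5, 8, 9, 4, 10, 12, 6, 3] sum 98, len 12
Shortest qualifying length: 10.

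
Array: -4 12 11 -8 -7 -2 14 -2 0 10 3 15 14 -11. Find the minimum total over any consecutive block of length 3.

(-4, 12, 11) → sum 19
(12, 11, -8) → sum 15
(11, -8, -7) → sum -4
(-8, -7, -2) → sum -17
(-7, -2, 14) → sum 5
(-2, 14, -2) → sum 10
(14, -2, 0) → sum 12
(-2, 0, 10) → sum 8
(0, 10, 3) → sum 13
(10, 3, 15) → sum 28
(3, 15, 14) → sum 32
(15, 14, -11) → sum 18
Minimum of these is -17.

-17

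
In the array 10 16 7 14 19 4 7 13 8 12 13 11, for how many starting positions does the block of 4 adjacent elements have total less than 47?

10 16 7 14 → sum 47
16 7 14 19 → sum 56
7 14 19 4 → sum 44  < 47 ✓
14 19 4 7 → sum 44  < 47 ✓
19 4 7 13 → sum 43  < 47 ✓
4 7 13 8 → sum 32  < 47 ✓
7 13 8 12 → sum 40  < 47 ✓
13 8 12 13 → sum 46  < 47 ✓
8 12 13 11 → sum 44  < 47 ✓
7 windows satisfy the condition.

7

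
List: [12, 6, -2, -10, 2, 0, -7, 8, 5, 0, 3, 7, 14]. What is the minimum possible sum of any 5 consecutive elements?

(12, 6, -2, -10, 2) → sum 8
(6, -2, -10, 2, 0) → sum -4
(-2, -10, 2, 0, -7) → sum -17
(-10, 2, 0, -7, 8) → sum -7
(2, 0, -7, 8, 5) → sum 8
(0, -7, 8, 5, 0) → sum 6
(-7, 8, 5, 0, 3) → sum 9
(8, 5, 0, 3, 7) → sum 23
(5, 0, 3, 7, 14) → sum 29
Minimum of these is -17.

-17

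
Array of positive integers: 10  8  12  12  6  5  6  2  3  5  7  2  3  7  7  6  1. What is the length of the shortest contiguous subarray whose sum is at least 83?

add 10: running sum 10 < 83
add 8: running sum 18 < 83
add 12: running sum 30 < 83
add 12: running sum 42 < 83
add 6: running sum 48 < 83
add 5: running sum 53 < 83
add 6: running sum 59 < 83
add 2: running sum 61 < 83
add 3: running sum 64 < 83
add 5: running sum 69 < 83
add 7: running sum 76 < 83
add 2: running sum 78 < 83
add 3: running sum 81 < 83
add 7: shortest ending here [10, 8, 12, 12, 6, 5, 6, 2, 3, 5, 7, 2, 3, 7] sum 88, len 14
add 7: shortest ending here [8, 12, 12, 6, 5, 6, 2, 3, 5, 7, 2, 3, 7, 7] sum 85, len 14
add 6: shortest ending here [12, 12, 6, 5, 6, 2, 3, 5, 7, 2, 3, 7, 7, 6] sum 83, len 14
add 1: shortest ending here [12, 12, 6, 5, 6, 2, 3, 5, 7, 2, 3, 7, 7, 6, 1] sum 84, len 15
Shortest qualifying length: 14.

14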